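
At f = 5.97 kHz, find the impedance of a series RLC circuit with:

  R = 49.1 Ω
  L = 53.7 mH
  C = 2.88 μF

Step 1 — Angular frequency: ω = 2π·f = 2π·5970 = 3.751e+04 rad/s.
Step 2 — Component impedances:
  R: Z = R = 49.1 Ω
  L: Z = jωL = j·3.751e+04·0.0537 = 0 + j2014 Ω
  C: Z = 1/(jωC) = -j/(ω·C) = 0 - j9.257 Ω
Step 3 — Series combination: Z_total = R + L + C = 49.1 + j2005 Ω = 2006∠88.6° Ω.

Z = 49.1 + j2005 Ω = 2006∠88.6° Ω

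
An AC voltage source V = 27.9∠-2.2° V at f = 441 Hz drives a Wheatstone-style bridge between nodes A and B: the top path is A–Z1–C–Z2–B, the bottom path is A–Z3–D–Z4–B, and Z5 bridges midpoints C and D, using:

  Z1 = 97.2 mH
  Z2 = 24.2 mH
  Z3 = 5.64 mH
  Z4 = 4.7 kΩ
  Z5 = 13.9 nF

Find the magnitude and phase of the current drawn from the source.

Step 1 — Angular frequency: ω = 2π·f = 2π·441 = 2771 rad/s.
Step 2 — Component impedances:
  Z1: Z = jωL = j·2771·0.0972 = 0 + j269.3 Ω
  Z2: Z = jωL = j·2771·0.0242 = 0 + j67.06 Ω
  Z3: Z = jωL = j·2771·0.00564 = 0 + j15.63 Ω
  Z4: Z = R = 4700 Ω
  Z5: Z = 1/(jωC) = -j/(ω·C) = 0 - j2.596e+04 Ω
Step 3 — Bridge requires nodal analysis (the Z5 bridge couples midpoints C and D, so the two paths cannot be reduced to a simple series/parallel combination). Setting node B to ground and injecting 1 A at node A, the 3-node admittance system at A, C, D solves to V_A = Z_AB = 24.37 + j337.4 Ω = 338.2∠85.9° Ω.
Step 4 — Source phasor: V = 27.9∠-2.2° V = 27.88 - j1.071 V.
Step 5 — Ohm's law: I = V / Z_total = (27.88 - j1.071) / (24.37 + j337.4) = 0.002779 - j0.08244 A.
Step 6 — Convert to polar: |I| = 0.08248 A, ∠I = -88.1°.

I = 0.08248∠-88.1° A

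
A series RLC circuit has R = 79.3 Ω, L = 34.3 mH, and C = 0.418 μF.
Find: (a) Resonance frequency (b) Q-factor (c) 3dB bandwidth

Step 1 — Resonance condition Im(Z)=0 gives ω₀ = 1/√(LC).
Step 2 — ω₀ = 1/√(0.0343·4.18e-07) = 8352 rad/s.
Step 3 — f₀ = ω₀/(2π) = 1329 Hz.
Step 4 — Series Q: Q = ω₀L/R = 8352·0.0343/79.3 = 3.612.
Step 5 — 3dB bandwidth: Δω = ω₀/Q = 2312 rad/s; BW = Δω/(2π) = 368 Hz.

(a) f₀ = 1329 Hz  (b) Q = 3.612  (c) BW = 368 Hz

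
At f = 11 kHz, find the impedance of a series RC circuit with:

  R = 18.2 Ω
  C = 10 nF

Step 1 — Angular frequency: ω = 2π·f = 2π·1.1e+04 = 6.912e+04 rad/s.
Step 2 — Component impedances:
  R: Z = R = 18.2 Ω
  C: Z = 1/(jωC) = -j/(ω·C) = 0 - j1447 Ω
Step 3 — Series combination: Z_total = R + C = 18.2 - j1447 Ω = 1447∠-89.3° Ω.

Z = 18.2 - j1447 Ω = 1447∠-89.3° Ω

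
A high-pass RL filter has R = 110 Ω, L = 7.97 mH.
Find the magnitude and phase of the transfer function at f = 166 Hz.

Step 1 — Angular frequency: ω = 2π·166 = 1043 rad/s.
Step 2 — Transfer function: H(jω) = jωL/(R + jωL).
Step 3 — Numerator jωL = j·8.313; denominator R + jωL = 110 + j8.313.
Step 4 — H = 0.005679 + j0.07514.
Step 5 — Magnitude: |H| = 0.07536 (-22.5 dB); phase: φ = 85.7°.

|H| = 0.07536 (-22.5 dB), φ = 85.7°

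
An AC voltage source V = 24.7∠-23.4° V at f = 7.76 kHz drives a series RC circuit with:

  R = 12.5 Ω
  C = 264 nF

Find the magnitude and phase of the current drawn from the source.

Step 1 — Angular frequency: ω = 2π·f = 2π·7760 = 4.876e+04 rad/s.
Step 2 — Component impedances:
  R: Z = R = 12.5 Ω
  C: Z = 1/(jωC) = -j/(ω·C) = 0 - j77.69 Ω
Step 3 — Series combination: Z_total = R + C = 12.5 - j77.69 Ω = 78.69∠-80.9° Ω.
Step 4 — Source phasor: V = 24.7∠-23.4° V = 22.67 - j9.81 V.
Step 5 — Ohm's law: I = V / Z_total = (22.67 - j9.81) / (12.5 - j77.69) = 0.1688 + j0.2646 A.
Step 6 — Convert to polar: |I| = 0.3139 A, ∠I = 57.5°.

I = 0.3139∠57.5° A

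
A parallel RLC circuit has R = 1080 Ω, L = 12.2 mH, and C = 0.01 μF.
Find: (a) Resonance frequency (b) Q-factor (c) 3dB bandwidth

Step 1 — Resonance: ω₀ = 1/√(LC) = 1/√(0.0122·1e-08) = 9.054e+04 rad/s.
Step 2 — f₀ = ω₀/(2π) = 1.441e+04 Hz.
Step 3 — Parallel Q: Q = R/(ω₀L) = 1080/(9.054e+04·0.0122) = 0.9778.
Step 4 — Bandwidth: Δω = ω₀/Q = 9.259e+04 rad/s; BW = Δω/(2π) = 1.474e+04 Hz.

(a) f₀ = 1.441e+04 Hz  (b) Q = 0.9778  (c) BW = 1.474e+04 Hz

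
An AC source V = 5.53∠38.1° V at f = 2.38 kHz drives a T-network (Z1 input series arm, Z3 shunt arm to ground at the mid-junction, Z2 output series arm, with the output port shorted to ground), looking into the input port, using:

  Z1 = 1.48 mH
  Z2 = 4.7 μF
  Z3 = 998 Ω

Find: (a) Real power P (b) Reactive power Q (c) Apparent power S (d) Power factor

Step 1 — Angular frequency: ω = 2π·f = 2π·2380 = 1.495e+04 rad/s.
Step 2 — Component impedances:
  Z1: Z = jωL = j·1.495e+04·0.00148 = 0 + j22.13 Ω
  Z2: Z = 1/(jωC) = -j/(ω·C) = 0 - j14.23 Ω
  Z3: Z = R = 998 Ω
Step 3 — With the output port shorted to ground, the output series arm Z2 runs from the junction to ground; the shunt arm Z3 also runs from the junction to ground. They appear in parallel: Z3 || Z2 = 0.2028 - j14.23 Ω.
Step 4 — Series with input arm Z1: Z_in = Z1 + (Z3 || Z2) = 0.2028 + j7.907 Ω = 7.909∠88.5° Ω.
Step 5 — Source phasor: V = 5.53∠38.1° V = 4.352 + j3.412 V.
Step 6 — Current: I = V / Z = 0.4454 - j0.539 A = 0.6992∠-50.4° A.
Step 7 — Complex power: S = V·I* = 0.09914 + j3.865 VA.
Step 8 — Real power: P = Re(S) = 0.09914 W.
Step 9 — Reactive power: Q = Im(S) = 3.865 VAR.
Step 10 — Apparent power: |S| = 3.866 VA.
Step 11 — Power factor: PF = P/|S| = 0.02564 (lagging).

(a) P = 0.09914 W  (b) Q = 3.865 VAR  (c) S = 3.866 VA  (d) PF = 0.02564 (lagging)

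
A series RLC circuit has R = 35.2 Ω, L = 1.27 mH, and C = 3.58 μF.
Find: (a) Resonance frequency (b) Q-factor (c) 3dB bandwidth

Step 1 — Resonance: ω₀ = 1/√(LC) = 1/√(0.00127·3.58e-06) = 1.483e+04 rad/s.
Step 2 — f₀ = ω₀/(2π) = 2360 Hz.
Step 3 — Series Q: Q = ω₀L/R = 1.483e+04·0.00127/35.2 = 0.5351.
Step 4 — Bandwidth: Δω = ω₀/Q = 2.772e+04 rad/s; BW = Δω/(2π) = 4411 Hz.

(a) f₀ = 2360 Hz  (b) Q = 0.5351  (c) BW = 4411 Hz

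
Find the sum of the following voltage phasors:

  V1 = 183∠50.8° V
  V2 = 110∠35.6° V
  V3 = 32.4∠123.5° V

Step 1 — Convert each phasor to rectangular form:
  V1 = 183·(cos(50.8°) + j·sin(50.8°)) = 115.7 + j141.8 V
  V2 = 110·(cos(35.6°) + j·sin(35.6°)) = 89.44 + j64.03 V
  V3 = 32.4·(cos(123.5°) + j·sin(123.5°)) = -17.88 + j27.02 V
Step 2 — Sum components: V_total = 187.2 + j232.9 V.
Step 3 — Convert to polar: |V_total| = 298.8 V, ∠V_total = 51.2°.

V_total = 298.8∠51.2° V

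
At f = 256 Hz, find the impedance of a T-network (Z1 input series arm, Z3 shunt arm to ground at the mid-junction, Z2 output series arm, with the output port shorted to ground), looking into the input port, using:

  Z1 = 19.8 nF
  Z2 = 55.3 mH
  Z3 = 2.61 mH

Step 1 — Angular frequency: ω = 2π·f = 2π·256 = 1608 rad/s.
Step 2 — Component impedances:
  Z1: Z = 1/(jωC) = -j/(ω·C) = 0 - j3.14e+04 Ω
  Z2: Z = jωL = j·1608·0.0553 = 0 + j88.95 Ω
  Z3: Z = jωL = j·1608·0.00261 = 0 + j4.198 Ω
Step 3 — With the output port shorted to ground, the output series arm Z2 runs from the junction to ground; the shunt arm Z3 also runs from the junction to ground. They appear in parallel: Z3 || Z2 = 0 + j4.009 Ω.
Step 4 — Series with input arm Z1: Z_in = Z1 + (Z3 || Z2) = 0 - j3.139e+04 Ω = 3.139e+04∠-90.0° Ω.

Z = 0 - j3.139e+04 Ω = 3.139e+04∠-90.0° Ω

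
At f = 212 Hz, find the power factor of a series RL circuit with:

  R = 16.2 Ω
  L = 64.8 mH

Step 1 — Angular frequency: ω = 2π·f = 2π·212 = 1332 rad/s.
Step 2 — Component impedances:
  R: Z = R = 16.2 Ω
  L: Z = jωL = j·1332·0.0648 = 0 + j86.32 Ω
Step 3 — Series combination: Z_total = R + L = 16.2 + j86.32 Ω = 87.82∠79.4° Ω.
Step 4 — Power factor: PF = cos(φ) = Re(Z)/|Z| = 16.2/87.82 = 0.1845.
Step 5 — Type: Im(Z) = 86.32 ⇒ lagging (phase φ = 79.4°).

PF = 0.1845 (lagging, φ = 79.4°)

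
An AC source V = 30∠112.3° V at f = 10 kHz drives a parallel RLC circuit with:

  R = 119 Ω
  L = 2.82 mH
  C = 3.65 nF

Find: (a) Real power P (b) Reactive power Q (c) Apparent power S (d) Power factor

Step 1 — Angular frequency: ω = 2π·f = 2π·1e+04 = 6.283e+04 rad/s.
Step 2 — Component impedances:
  R: Z = R = 119 Ω
  L: Z = jωL = j·6.283e+04·0.00282 = 0 + j177.2 Ω
  C: Z = 1/(jωC) = -j/(ω·C) = 0 - j4360 Ω
Step 3 — Parallel combination: 1/Z_total = 1/R + 1/L + 1/C; Z_total = 84.09 + j54.18 Ω = 100∠32.8° Ω.
Step 4 — Source phasor: V = 30∠112.3° V = -11.38 + j27.76 V.
Step 5 — Current: I = V / Z = 0.05462 + j0.2949 A = 0.2999∠79.5° A.
Step 6 — Complex power: S = V·I* = 7.563 + j4.873 VA.
Step 7 — Real power: P = Re(S) = 7.563 W.
Step 8 — Reactive power: Q = Im(S) = 4.873 VAR.
Step 9 — Apparent power: |S| = 8.997 VA.
Step 10 — Power factor: PF = P/|S| = 0.8406 (lagging).

(a) P = 7.563 W  (b) Q = 4.873 VAR  (c) S = 8.997 VA  (d) PF = 0.8406 (lagging)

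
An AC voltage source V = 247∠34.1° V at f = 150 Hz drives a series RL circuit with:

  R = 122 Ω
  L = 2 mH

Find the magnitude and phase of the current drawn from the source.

Step 1 — Angular frequency: ω = 2π·f = 2π·150 = 942.5 rad/s.
Step 2 — Component impedances:
  R: Z = R = 122 Ω
  L: Z = jωL = j·942.5·0.002 = 0 + j1.885 Ω
Step 3 — Series combination: Z_total = R + L = 122 + j1.885 Ω = 122∠0.9° Ω.
Step 4 — Source phasor: V = 247∠34.1° V = 204.5 + j138.5 V.
Step 5 — Ohm's law: I = V / Z_total = (204.5 + j138.5) / (122 + j1.885) = 1.694 + j1.109 A.
Step 6 — Convert to polar: |I| = 2.024 A, ∠I = 33.2°.

I = 2.024∠33.2° A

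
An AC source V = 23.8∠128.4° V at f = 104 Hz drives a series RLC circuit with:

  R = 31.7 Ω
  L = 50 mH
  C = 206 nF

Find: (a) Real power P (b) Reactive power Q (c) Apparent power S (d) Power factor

Step 1 — Angular frequency: ω = 2π·f = 2π·104 = 653.5 rad/s.
Step 2 — Component impedances:
  R: Z = R = 31.7 Ω
  L: Z = jωL = j·653.5·0.05 = 0 + j32.67 Ω
  C: Z = 1/(jωC) = -j/(ω·C) = 0 - j7429 Ω
Step 3 — Series combination: Z_total = R + L + C = 31.7 - j7396 Ω = 7396∠-89.8° Ω.
Step 4 — Source phasor: V = 23.8∠128.4° V = -14.78 + j18.65 V.
Step 5 — Current: I = V / Z = -0.00253 - j0.001988 A = 0.003218∠-141.8° A.
Step 6 — Complex power: S = V·I* = 0.0003282 - j0.07658 VA.
Step 7 — Real power: P = Re(S) = 0.0003282 W.
Step 8 — Reactive power: Q = Im(S) = -0.07658 VAR.
Step 9 — Apparent power: |S| = 0.07659 VA.
Step 10 — Power factor: PF = P/|S| = 0.004286 (leading).

(a) P = 0.0003282 W  (b) Q = -0.07658 VAR  (c) S = 0.07659 VA  (d) PF = 0.004286 (leading)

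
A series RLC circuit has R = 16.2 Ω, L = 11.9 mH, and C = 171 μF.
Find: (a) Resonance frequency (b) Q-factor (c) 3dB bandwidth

Step 1 — Resonance condition Im(Z)=0 gives ω₀ = 1/√(LC).
Step 2 — ω₀ = 1/√(0.0119·0.000171) = 701 rad/s.
Step 3 — f₀ = ω₀/(2π) = 111.6 Hz.
Step 4 — Series Q: Q = ω₀L/R = 701·0.0119/16.2 = 0.5149.
Step 5 — 3dB bandwidth: Δω = ω₀/Q = 1361 rad/s; BW = Δω/(2π) = 216.7 Hz.

(a) f₀ = 111.6 Hz  (b) Q = 0.5149  (c) BW = 216.7 Hz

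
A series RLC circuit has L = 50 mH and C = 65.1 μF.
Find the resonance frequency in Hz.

Step 1 — Resonance condition Im(Z)=0 gives ω₀ = 1/√(LC).
Step 2 — ω₀ = 1/√(0.05·6.51e-05) = 554.3 rad/s.
Step 3 — f₀ = ω₀/(2π) = 88.22 Hz.

f₀ = 88.22 Hz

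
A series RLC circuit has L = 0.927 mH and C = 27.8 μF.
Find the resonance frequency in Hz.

Step 1 — Resonance condition Im(Z)=0 gives ω₀ = 1/√(LC).
Step 2 — ω₀ = 1/√(0.000927·2.78e-05) = 6229 rad/s.
Step 3 — f₀ = ω₀/(2π) = 991.4 Hz.

f₀ = 991.4 Hz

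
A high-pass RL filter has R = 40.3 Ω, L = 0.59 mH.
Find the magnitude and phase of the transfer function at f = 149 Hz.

Step 1 — Angular frequency: ω = 2π·149 = 936.2 rad/s.
Step 2 — Transfer function: H(jω) = jωL/(R + jωL).
Step 3 — Numerator jωL = j·0.5524; denominator R + jωL = 40.3 + j0.5524.
Step 4 — H = 0.0001878 + j0.0137.
Step 5 — Magnitude: |H| = 0.0137 (-37.3 dB); phase: φ = 89.2°.

|H| = 0.0137 (-37.3 dB), φ = 89.2°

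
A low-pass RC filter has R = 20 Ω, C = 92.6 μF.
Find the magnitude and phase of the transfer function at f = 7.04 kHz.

Step 1 — Angular frequency: ω = 2π·7040 = 4.423e+04 rad/s.
Step 2 — Transfer function: H(jω) = 1/(1 + jωRC).
Step 3 — Denominator: 1 + jωRC = 1 + j·4.423e+04·20·9.26e-05 = 1 + j81.92.
Step 4 — H = 0.000149 - j0.01221.
Step 5 — Magnitude: |H| = 0.01221 (-38.3 dB); phase: φ = -89.3°.

|H| = 0.01221 (-38.3 dB), φ = -89.3°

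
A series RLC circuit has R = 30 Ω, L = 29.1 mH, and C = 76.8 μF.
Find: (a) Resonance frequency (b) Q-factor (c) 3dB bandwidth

Step 1 — Resonance: ω₀ = 1/√(LC) = 1/√(0.0291·7.68e-05) = 668.9 rad/s.
Step 2 — f₀ = ω₀/(2π) = 106.5 Hz.
Step 3 — Series Q: Q = ω₀L/R = 668.9·0.0291/30 = 0.6489.
Step 4 — Bandwidth: Δω = ω₀/Q = 1031 rad/s; BW = Δω/(2π) = 164.1 Hz.

(a) f₀ = 106.5 Hz  (b) Q = 0.6489  (c) BW = 164.1 Hz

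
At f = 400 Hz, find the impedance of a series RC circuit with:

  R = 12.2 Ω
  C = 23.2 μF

Step 1 — Angular frequency: ω = 2π·f = 2π·400 = 2513 rad/s.
Step 2 — Component impedances:
  R: Z = R = 12.2 Ω
  C: Z = 1/(jωC) = -j/(ω·C) = 0 - j17.15 Ω
Step 3 — Series combination: Z_total = R + C = 12.2 - j17.15 Ω = 21.05∠-54.6° Ω.

Z = 12.2 - j17.15 Ω = 21.05∠-54.6° Ω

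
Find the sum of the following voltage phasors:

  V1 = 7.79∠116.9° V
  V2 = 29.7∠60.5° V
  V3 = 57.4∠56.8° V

Step 1 — Convert each phasor to rectangular form:
  V1 = 7.79·(cos(116.9°) + j·sin(116.9°)) = -3.524 + j6.947 V
  V2 = 29.7·(cos(60.5°) + j·sin(60.5°)) = 14.62 + j25.85 V
  V3 = 57.4·(cos(56.8°) + j·sin(56.8°)) = 31.43 + j48.03 V
Step 2 — Sum components: V_total = 42.53 + j80.83 V.
Step 3 — Convert to polar: |V_total| = 91.33 V, ∠V_total = 62.2°.

V_total = 91.33∠62.2° V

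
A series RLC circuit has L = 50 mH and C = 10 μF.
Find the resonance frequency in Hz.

Step 1 — Resonance condition Im(Z)=0 gives ω₀ = 1/√(LC).
Step 2 — ω₀ = 1/√(0.05·1e-05) = 1414 rad/s.
Step 3 — f₀ = ω₀/(2π) = 225.1 Hz.

f₀ = 225.1 Hz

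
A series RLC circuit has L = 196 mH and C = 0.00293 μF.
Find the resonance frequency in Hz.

Step 1 — Resonance condition Im(Z)=0 gives ω₀ = 1/√(LC).
Step 2 — ω₀ = 1/√(0.196·2.93e-09) = 4.173e+04 rad/s.
Step 3 — f₀ = ω₀/(2π) = 6641 Hz.

f₀ = 6641 Hz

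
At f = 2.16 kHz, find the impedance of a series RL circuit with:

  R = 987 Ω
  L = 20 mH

Step 1 — Angular frequency: ω = 2π·f = 2π·2160 = 1.357e+04 rad/s.
Step 2 — Component impedances:
  R: Z = R = 987 Ω
  L: Z = jωL = j·1.357e+04·0.02 = 0 + j271.4 Ω
Step 3 — Series combination: Z_total = R + L = 987 + j271.4 Ω = 1024∠15.4° Ω.

Z = 987 + j271.4 Ω = 1024∠15.4° Ω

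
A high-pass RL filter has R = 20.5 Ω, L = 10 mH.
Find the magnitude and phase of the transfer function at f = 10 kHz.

Step 1 — Angular frequency: ω = 2π·1e+04 = 6.283e+04 rad/s.
Step 2 — Transfer function: H(jω) = jωL/(R + jωL).
Step 3 — Numerator jωL = j·628.3; denominator R + jωL = 20.5 + j628.3.
Step 4 — H = 0.9989 + j0.03259.
Step 5 — Magnitude: |H| = 0.9995 (-0.0 dB); phase: φ = 1.9°.

|H| = 0.9995 (-0.0 dB), φ = 1.9°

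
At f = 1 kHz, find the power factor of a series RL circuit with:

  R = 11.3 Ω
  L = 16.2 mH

Step 1 — Angular frequency: ω = 2π·f = 2π·1000 = 6283 rad/s.
Step 2 — Component impedances:
  R: Z = R = 11.3 Ω
  L: Z = jωL = j·6283·0.0162 = 0 + j101.8 Ω
Step 3 — Series combination: Z_total = R + L = 11.3 + j101.8 Ω = 102.4∠83.7° Ω.
Step 4 — Power factor: PF = cos(φ) = Re(Z)/|Z| = 11.3/102.41 = 0.1103.
Step 5 — Type: Im(Z) = 101.8 ⇒ lagging (phase φ = 83.7°).

PF = 0.1103 (lagging, φ = 83.7°)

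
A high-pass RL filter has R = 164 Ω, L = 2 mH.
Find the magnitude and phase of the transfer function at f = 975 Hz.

Step 1 — Angular frequency: ω = 2π·975 = 6126 rad/s.
Step 2 — Transfer function: H(jω) = jωL/(R + jωL).
Step 3 — Numerator jωL = j·12.25; denominator R + jωL = 164 + j12.25.
Step 4 — H = 0.00555 + j0.07429.
Step 5 — Magnitude: |H| = 0.0745 (-22.6 dB); phase: φ = 85.7°.

|H| = 0.0745 (-22.6 dB), φ = 85.7°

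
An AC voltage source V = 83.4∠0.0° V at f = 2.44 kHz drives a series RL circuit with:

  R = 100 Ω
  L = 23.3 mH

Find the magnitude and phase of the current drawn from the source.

Step 1 — Angular frequency: ω = 2π·f = 2π·2440 = 1.533e+04 rad/s.
Step 2 — Component impedances:
  R: Z = R = 100 Ω
  L: Z = jωL = j·1.533e+04·0.0233 = 0 + j357.2 Ω
Step 3 — Series combination: Z_total = R + L = 100 + j357.2 Ω = 370.9∠74.4° Ω.
Step 4 — Source phasor: V = 83.4∠0.0° V = 83.4 V.
Step 5 — Ohm's law: I = V / Z_total = (83.4) / (100 + j357.2) = 0.06061 - j0.2165 A.
Step 6 — Convert to polar: |I| = 0.2248 A, ∠I = -74.4°.

I = 0.2248∠-74.4° A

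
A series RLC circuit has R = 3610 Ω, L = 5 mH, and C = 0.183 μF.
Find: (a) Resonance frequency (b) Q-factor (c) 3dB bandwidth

Step 1 — Resonance condition Im(Z)=0 gives ω₀ = 1/√(LC).
Step 2 — ω₀ = 1/√(0.005·1.83e-07) = 3.306e+04 rad/s.
Step 3 — f₀ = ω₀/(2π) = 5262 Hz.
Step 4 — Series Q: Q = ω₀L/R = 3.306e+04·0.005/3610 = 0.04579.
Step 5 — 3dB bandwidth: Δω = ω₀/Q = 7.22e+05 rad/s; BW = Δω/(2π) = 1.149e+05 Hz.

(a) f₀ = 5262 Hz  (b) Q = 0.04579  (c) BW = 1.149e+05 Hz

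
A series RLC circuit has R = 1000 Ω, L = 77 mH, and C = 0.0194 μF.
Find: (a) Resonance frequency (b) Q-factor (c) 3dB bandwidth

Step 1 — Resonance: ω₀ = 1/√(LC) = 1/√(0.077·1.94e-08) = 2.587e+04 rad/s.
Step 2 — f₀ = ω₀/(2π) = 4118 Hz.
Step 3 — Series Q: Q = ω₀L/R = 2.587e+04·0.077/1000 = 1.992.
Step 4 — Bandwidth: Δω = ω₀/Q = 1.299e+04 rad/s; BW = Δω/(2π) = 2067 Hz.

(a) f₀ = 4118 Hz  (b) Q = 1.992  (c) BW = 2067 Hz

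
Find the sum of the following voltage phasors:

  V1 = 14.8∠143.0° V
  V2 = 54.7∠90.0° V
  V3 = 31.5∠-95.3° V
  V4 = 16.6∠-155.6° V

Step 1 — Convert each phasor to rectangular form:
  V1 = 14.8·(cos(143.0°) + j·sin(143.0°)) = -11.82 + j8.907 V
  V2 = 54.7·(cos(90.0°) + j·sin(90.0°)) = 0 + j54.7 V
  V3 = 31.5·(cos(-95.3°) + j·sin(-95.3°)) = -2.91 - j31.37 V
  V4 = 16.6·(cos(-155.6°) + j·sin(-155.6°)) = -15.12 - j6.858 V
Step 2 — Sum components: V_total = -29.85 + j25.38 V.
Step 3 — Convert to polar: |V_total| = 39.18 V, ∠V_total = 139.6°.

V_total = 39.18∠139.6° V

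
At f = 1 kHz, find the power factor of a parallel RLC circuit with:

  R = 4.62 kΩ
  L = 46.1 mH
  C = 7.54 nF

Step 1 — Angular frequency: ω = 2π·f = 2π·1000 = 6283 rad/s.
Step 2 — Component impedances:
  R: Z = R = 4620 Ω
  L: Z = jωL = j·6283·0.0461 = 0 + j289.7 Ω
  C: Z = 1/(jωC) = -j/(ω·C) = 0 - j2.111e+04 Ω
Step 3 — Parallel combination: 1/Z_total = 1/R + 1/L + 1/C; Z_total = 18.59 + j292.5 Ω = 293.1∠86.4° Ω.
Step 4 — Power factor: PF = cos(φ) = Re(Z)/|Z| = 18.594/293.09 = 0.06344.
Step 5 — Type: Im(Z) = 292.5 ⇒ lagging (phase φ = 86.4°).

PF = 0.06344 (lagging, φ = 86.4°)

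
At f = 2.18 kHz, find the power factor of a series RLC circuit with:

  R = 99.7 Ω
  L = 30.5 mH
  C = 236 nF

Step 1 — Angular frequency: ω = 2π·f = 2π·2180 = 1.37e+04 rad/s.
Step 2 — Component impedances:
  R: Z = R = 99.7 Ω
  L: Z = jωL = j·1.37e+04·0.0305 = 0 + j417.8 Ω
  C: Z = 1/(jωC) = -j/(ω·C) = 0 - j309.4 Ω
Step 3 — Series combination: Z_total = R + L + C = 99.7 + j108.4 Ω = 147.3∠47.4° Ω.
Step 4 — Power factor: PF = cos(φ) = Re(Z)/|Z| = 99.7/147.29 = 0.6769.
Step 5 — Type: Im(Z) = 108.4 ⇒ lagging (phase φ = 47.4°).

PF = 0.6769 (lagging, φ = 47.4°)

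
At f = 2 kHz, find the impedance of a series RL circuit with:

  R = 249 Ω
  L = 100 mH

Step 1 — Angular frequency: ω = 2π·f = 2π·2000 = 1.257e+04 rad/s.
Step 2 — Component impedances:
  R: Z = R = 249 Ω
  L: Z = jωL = j·1.257e+04·0.1 = 0 + j1257 Ω
Step 3 — Series combination: Z_total = R + L = 249 + j1257 Ω = 1281∠78.8° Ω.

Z = 249 + j1257 Ω = 1281∠78.8° Ω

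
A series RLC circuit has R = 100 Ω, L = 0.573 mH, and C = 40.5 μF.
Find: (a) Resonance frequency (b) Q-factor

Step 1 — Resonance condition Im(Z)=0 gives ω₀ = 1/√(LC).
Step 2 — ω₀ = 1/√(0.000573·4.05e-05) = 6564 rad/s.
Step 3 — f₀ = ω₀/(2π) = 1045 Hz.
Step 4 — Series Q: Q = ω₀L/R = 6564·0.000573/100 = 0.03761.

(a) f₀ = 1045 Hz  (b) Q = 0.03761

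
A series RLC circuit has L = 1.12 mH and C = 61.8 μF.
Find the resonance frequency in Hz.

Step 1 — Resonance condition Im(Z)=0 gives ω₀ = 1/√(LC).
Step 2 — ω₀ = 1/√(0.00112·6.18e-05) = 3801 rad/s.
Step 3 — f₀ = ω₀/(2π) = 604.9 Hz.

f₀ = 604.9 Hz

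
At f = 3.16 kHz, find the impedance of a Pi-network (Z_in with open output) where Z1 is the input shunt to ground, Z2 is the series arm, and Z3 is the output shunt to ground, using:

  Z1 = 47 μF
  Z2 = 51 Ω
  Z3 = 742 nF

Step 1 — Angular frequency: ω = 2π·f = 2π·3160 = 1.985e+04 rad/s.
Step 2 — Component impedances:
  Z1: Z = 1/(jωC) = -j/(ω·C) = 0 - j1.072 Ω
  Z2: Z = R = 51 Ω
  Z3: Z = 1/(jωC) = -j/(ω·C) = 0 - j67.88 Ω
Step 3 — With open output, the series arm Z2 and the output shunt Z3 appear in series to ground: Z2 + Z3 = 51 - j67.88 Ω.
Step 4 — Parallel with input shunt Z1: Z_in = Z1 || (Z2 + Z3) = 0.007963 - j1.061 Ω = 1.061∠-89.6° Ω.

Z = 0.007963 - j1.061 Ω = 1.061∠-89.6° Ω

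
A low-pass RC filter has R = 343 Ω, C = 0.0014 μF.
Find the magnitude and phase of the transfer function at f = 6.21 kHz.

Step 1 — Angular frequency: ω = 2π·6210 = 3.902e+04 rad/s.
Step 2 — Transfer function: H(jω) = 1/(1 + jωRC).
Step 3 — Denominator: 1 + jωRC = 1 + j·3.902e+04·343·1.4e-09 = 1 + j0.01874.
Step 4 — H = 0.9996 - j0.01873.
Step 5 — Magnitude: |H| = 0.9998 (-0.0 dB); phase: φ = -1.1°.

|H| = 0.9998 (-0.0 dB), φ = -1.1°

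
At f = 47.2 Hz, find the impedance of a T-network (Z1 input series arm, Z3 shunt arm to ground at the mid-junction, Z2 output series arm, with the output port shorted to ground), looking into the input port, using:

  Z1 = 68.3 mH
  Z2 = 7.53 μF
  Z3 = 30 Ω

Step 1 — Angular frequency: ω = 2π·f = 2π·47.2 = 296.6 rad/s.
Step 2 — Component impedances:
  Z1: Z = jωL = j·296.6·0.0683 = 0 + j20.26 Ω
  Z2: Z = 1/(jωC) = -j/(ω·C) = 0 - j447.8 Ω
  Z3: Z = R = 30 Ω
Step 3 — With the output port shorted to ground, the output series arm Z2 runs from the junction to ground; the shunt arm Z3 also runs from the junction to ground. They appear in parallel: Z3 || Z2 = 29.87 - j2.001 Ω.
Step 4 — Series with input arm Z1: Z_in = Z1 + (Z3 || Z2) = 29.87 + j18.25 Ω = 35∠31.4° Ω.

Z = 29.87 + j18.25 Ω = 35∠31.4° Ω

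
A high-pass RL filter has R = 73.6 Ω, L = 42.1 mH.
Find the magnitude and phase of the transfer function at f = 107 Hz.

Step 1 — Angular frequency: ω = 2π·107 = 672.3 rad/s.
Step 2 — Transfer function: H(jω) = jωL/(R + jωL).
Step 3 — Numerator jωL = j·28.3; denominator R + jωL = 73.6 + j28.3.
Step 4 — H = 0.1288 + j0.335.
Step 5 — Magnitude: |H| = 0.3589 (-8.9 dB); phase: φ = 69.0°.

|H| = 0.3589 (-8.9 dB), φ = 69.0°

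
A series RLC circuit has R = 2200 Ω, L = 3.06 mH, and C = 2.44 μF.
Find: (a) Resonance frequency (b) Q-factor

Step 1 — Resonance condition Im(Z)=0 gives ω₀ = 1/√(LC).
Step 2 — ω₀ = 1/√(0.00306·2.44e-06) = 1.157e+04 rad/s.
Step 3 — f₀ = ω₀/(2π) = 1842 Hz.
Step 4 — Series Q: Q = ω₀L/R = 1.157e+04·0.00306/2200 = 0.0161.

(a) f₀ = 1842 Hz  (b) Q = 0.0161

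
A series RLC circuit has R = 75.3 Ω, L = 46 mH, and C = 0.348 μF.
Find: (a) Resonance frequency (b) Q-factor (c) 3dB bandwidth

Step 1 — Resonance: ω₀ = 1/√(LC) = 1/√(0.046·3.48e-07) = 7904 rad/s.
Step 2 — f₀ = ω₀/(2π) = 1258 Hz.
Step 3 — Series Q: Q = ω₀L/R = 7904·0.046/75.3 = 4.828.
Step 4 — Bandwidth: Δω = ω₀/Q = 1637 rad/s; BW = Δω/(2π) = 260.5 Hz.

(a) f₀ = 1258 Hz  (b) Q = 4.828  (c) BW = 260.5 Hz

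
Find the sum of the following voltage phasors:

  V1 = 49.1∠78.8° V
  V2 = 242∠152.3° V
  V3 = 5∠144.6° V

Step 1 — Convert each phasor to rectangular form:
  V1 = 49.1·(cos(78.8°) + j·sin(78.8°)) = 9.537 + j48.16 V
  V2 = 242·(cos(152.3°) + j·sin(152.3°)) = -214.3 + j112.5 V
  V3 = 5·(cos(144.6°) + j·sin(144.6°)) = -4.076 + j2.896 V
Step 2 — Sum components: V_total = -208.8 + j163.6 V.
Step 3 — Convert to polar: |V_total| = 265.2 V, ∠V_total = 141.9°.

V_total = 265.2∠141.9° V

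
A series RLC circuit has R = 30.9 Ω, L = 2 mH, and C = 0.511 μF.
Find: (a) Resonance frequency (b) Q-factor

Step 1 — Resonance condition Im(Z)=0 gives ω₀ = 1/√(LC).
Step 2 — ω₀ = 1/√(0.002·5.11e-07) = 3.128e+04 rad/s.
Step 3 — f₀ = ω₀/(2π) = 4978 Hz.
Step 4 — Series Q: Q = ω₀L/R = 3.128e+04·0.002/30.9 = 2.025.

(a) f₀ = 4978 Hz  (b) Q = 2.025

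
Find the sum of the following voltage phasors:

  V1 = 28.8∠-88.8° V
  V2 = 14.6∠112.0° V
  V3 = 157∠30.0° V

Step 1 — Convert each phasor to rectangular form:
  V1 = 28.8·(cos(-88.8°) + j·sin(-88.8°)) = 0.6031 - j28.79 V
  V2 = 14.6·(cos(112.0°) + j·sin(112.0°)) = -5.469 + j13.54 V
  V3 = 157·(cos(30.0°) + j·sin(30.0°)) = 136 + j78.5 V
Step 2 — Sum components: V_total = 131.1 + j63.24 V.
Step 3 — Convert to polar: |V_total| = 145.6 V, ∠V_total = 25.8°.

V_total = 145.6∠25.8° V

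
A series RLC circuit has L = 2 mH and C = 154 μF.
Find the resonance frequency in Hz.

Step 1 — Resonance condition Im(Z)=0 gives ω₀ = 1/√(LC).
Step 2 — ω₀ = 1/√(0.002·0.000154) = 1802 rad/s.
Step 3 — f₀ = ω₀/(2π) = 286.8 Hz.

f₀ = 286.8 Hz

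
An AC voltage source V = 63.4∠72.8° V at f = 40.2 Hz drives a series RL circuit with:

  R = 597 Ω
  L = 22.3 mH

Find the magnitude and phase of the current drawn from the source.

Step 1 — Angular frequency: ω = 2π·f = 2π·40.2 = 252.6 rad/s.
Step 2 — Component impedances:
  R: Z = R = 597 Ω
  L: Z = jωL = j·252.6·0.0223 = 0 + j5.633 Ω
Step 3 — Series combination: Z_total = R + L = 597 + j5.633 Ω = 597∠0.5° Ω.
Step 4 — Source phasor: V = 63.4∠72.8° V = 18.75 + j60.56 V.
Step 5 — Ohm's law: I = V / Z_total = (18.75 + j60.56) / (597 + j5.633) = 0.03236 + j0.1011 A.
Step 6 — Convert to polar: |I| = 0.1062 A, ∠I = 72.3°.

I = 0.1062∠72.3° A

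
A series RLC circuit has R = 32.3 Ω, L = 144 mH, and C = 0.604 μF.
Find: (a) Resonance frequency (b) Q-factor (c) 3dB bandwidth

Step 1 — Resonance: ω₀ = 1/√(LC) = 1/√(0.144·6.04e-07) = 3391 rad/s.
Step 2 — f₀ = ω₀/(2π) = 539.7 Hz.
Step 3 — Series Q: Q = ω₀L/R = 3391·0.144/32.3 = 15.12.
Step 4 — Bandwidth: Δω = ω₀/Q = 224.3 rad/s; BW = Δω/(2π) = 35.7 Hz.

(a) f₀ = 539.7 Hz  (b) Q = 15.12  (c) BW = 35.7 Hz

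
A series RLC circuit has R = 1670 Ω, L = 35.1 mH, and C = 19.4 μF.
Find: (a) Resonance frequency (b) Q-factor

Step 1 — Resonance condition Im(Z)=0 gives ω₀ = 1/√(LC).
Step 2 — ω₀ = 1/√(0.0351·1.94e-05) = 1212 rad/s.
Step 3 — f₀ = ω₀/(2π) = 192.9 Hz.
Step 4 — Series Q: Q = ω₀L/R = 1212·0.0351/1670 = 0.02547.

(a) f₀ = 192.9 Hz  (b) Q = 0.02547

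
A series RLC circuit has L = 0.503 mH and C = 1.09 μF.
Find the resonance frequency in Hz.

Step 1 — Resonance condition Im(Z)=0 gives ω₀ = 1/√(LC).
Step 2 — ω₀ = 1/√(0.000503·1.09e-06) = 4.271e+04 rad/s.
Step 3 — f₀ = ω₀/(2π) = 6797 Hz.

f₀ = 6797 Hz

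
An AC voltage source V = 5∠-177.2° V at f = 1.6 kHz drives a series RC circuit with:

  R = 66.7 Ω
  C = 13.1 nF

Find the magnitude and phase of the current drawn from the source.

Step 1 — Angular frequency: ω = 2π·f = 2π·1600 = 1.005e+04 rad/s.
Step 2 — Component impedances:
  R: Z = R = 66.7 Ω
  C: Z = 1/(jωC) = -j/(ω·C) = 0 - j7593 Ω
Step 3 — Series combination: Z_total = R + C = 66.7 - j7593 Ω = 7594∠-89.5° Ω.
Step 4 — Source phasor: V = 5∠-177.2° V = -4.994 - j0.2442 V.
Step 5 — Ohm's law: I = V / Z_total = (-4.994 - j0.2442) / (66.7 - j7593) = 2.639e-05 - j0.0006579 A.
Step 6 — Convert to polar: |I| = 0.0006585 A, ∠I = -87.7°.

I = 0.0006585∠-87.7° A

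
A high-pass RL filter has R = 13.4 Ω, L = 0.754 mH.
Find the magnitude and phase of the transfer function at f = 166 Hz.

Step 1 — Angular frequency: ω = 2π·166 = 1043 rad/s.
Step 2 — Transfer function: H(jω) = jωL/(R + jωL).
Step 3 — Numerator jωL = j·0.7864; denominator R + jωL = 13.4 + j0.7864.
Step 4 — H = 0.003433 + j0.05849.
Step 5 — Magnitude: |H| = 0.05859 (-24.6 dB); phase: φ = 86.6°.

|H| = 0.05859 (-24.6 dB), φ = 86.6°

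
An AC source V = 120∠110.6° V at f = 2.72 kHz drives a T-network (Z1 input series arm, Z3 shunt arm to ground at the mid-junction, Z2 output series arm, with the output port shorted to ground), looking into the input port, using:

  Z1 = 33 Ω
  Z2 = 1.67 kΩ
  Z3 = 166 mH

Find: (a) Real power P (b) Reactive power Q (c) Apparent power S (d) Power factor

Step 1 — Angular frequency: ω = 2π·f = 2π·2720 = 1.709e+04 rad/s.
Step 2 — Component impedances:
  Z1: Z = R = 33 Ω
  Z2: Z = R = 1670 Ω
  Z3: Z = jωL = j·1.709e+04·0.166 = 0 + j2837 Ω
Step 3 — With the output port shorted to ground, the output series arm Z2 runs from the junction to ground; the shunt arm Z3 also runs from the junction to ground. They appear in parallel: Z3 || Z2 = 1240 + j730.1 Ω.
Step 4 — Series with input arm Z1: Z_in = Z1 + (Z3 || Z2) = 1273 + j730.1 Ω = 1468∠29.8° Ω.
Step 5 — Source phasor: V = 120∠110.6° V = -42.22 + j112.3 V.
Step 6 — Current: I = V / Z = 0.01311 + j0.0807 A = 0.08176∠80.8° A.
Step 7 — Complex power: S = V·I* = 8.511 + j4.88 VA.
Step 8 — Real power: P = Re(S) = 8.511 W.
Step 9 — Reactive power: Q = Im(S) = 4.88 VAR.
Step 10 — Apparent power: |S| = 9.811 VA.
Step 11 — Power factor: PF = P/|S| = 0.8675 (lagging).

(a) P = 8.511 W  (b) Q = 4.88 VAR  (c) S = 9.811 VA  (d) PF = 0.8675 (lagging)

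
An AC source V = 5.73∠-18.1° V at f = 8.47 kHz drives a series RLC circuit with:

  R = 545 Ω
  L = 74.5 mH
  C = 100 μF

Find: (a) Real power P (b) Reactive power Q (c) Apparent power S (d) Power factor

Step 1 — Angular frequency: ω = 2π·f = 2π·8470 = 5.322e+04 rad/s.
Step 2 — Component impedances:
  R: Z = R = 545 Ω
  L: Z = jωL = j·5.322e+04·0.0745 = 0 + j3965 Ω
  C: Z = 1/(jωC) = -j/(ω·C) = 0 - j0.1879 Ω
Step 3 — Series combination: Z_total = R + L + C = 545 + j3965 Ω = 4002∠82.2° Ω.
Step 4 — Source phasor: V = 5.73∠-18.1° V = 5.446 - j1.78 V.
Step 5 — Current: I = V / Z = -0.0002553 - j0.001409 A = 0.001432∠-100.3° A.
Step 6 — Complex power: S = V·I* = 0.001117 + j0.008128 VA.
Step 7 — Real power: P = Re(S) = 0.001117 W.
Step 8 — Reactive power: Q = Im(S) = 0.008128 VAR.
Step 9 — Apparent power: |S| = 0.008204 VA.
Step 10 — Power factor: PF = P/|S| = 0.1362 (lagging).

(a) P = 0.001117 W  (b) Q = 0.008128 VAR  (c) S = 0.008204 VA  (d) PF = 0.1362 (lagging)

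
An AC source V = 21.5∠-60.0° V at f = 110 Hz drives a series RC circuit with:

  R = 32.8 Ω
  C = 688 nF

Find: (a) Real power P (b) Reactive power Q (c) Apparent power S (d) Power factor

Step 1 — Angular frequency: ω = 2π·f = 2π·110 = 691.2 rad/s.
Step 2 — Component impedances:
  R: Z = R = 32.8 Ω
  C: Z = 1/(jωC) = -j/(ω·C) = 0 - j2103 Ω
Step 3 — Series combination: Z_total = R + C = 32.8 - j2103 Ω = 2103∠-89.1° Ω.
Step 4 — Source phasor: V = 21.5∠-60.0° V = 10.75 - j18.62 V.
Step 5 — Current: I = V / Z = 0.008931 + j0.004972 A = 0.01022∠29.1° A.
Step 6 — Complex power: S = V·I* = 0.003427 - j0.2198 VA.
Step 7 — Real power: P = Re(S) = 0.003427 W.
Step 8 — Reactive power: Q = Im(S) = -0.2198 VAR.
Step 9 — Apparent power: |S| = 0.2198 VA.
Step 10 — Power factor: PF = P/|S| = 0.01559 (leading).

(a) P = 0.003427 W  (b) Q = -0.2198 VAR  (c) S = 0.2198 VA  (d) PF = 0.01559 (leading)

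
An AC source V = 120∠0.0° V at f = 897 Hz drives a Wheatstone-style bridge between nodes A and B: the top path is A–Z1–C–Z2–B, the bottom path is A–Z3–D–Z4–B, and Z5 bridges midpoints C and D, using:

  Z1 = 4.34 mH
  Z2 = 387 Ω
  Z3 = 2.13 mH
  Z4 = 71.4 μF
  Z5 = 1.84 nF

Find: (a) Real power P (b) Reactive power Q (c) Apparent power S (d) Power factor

Step 1 — Angular frequency: ω = 2π·f = 2π·897 = 5636 rad/s.
Step 2 — Component impedances:
  Z1: Z = jωL = j·5636·0.00434 = 0 + j24.46 Ω
  Z2: Z = R = 387 Ω
  Z3: Z = jωL = j·5636·0.00213 = 0 + j12 Ω
  Z4: Z = 1/(jωC) = -j/(ω·C) = 0 - j2.485 Ω
  Z5: Z = 1/(jωC) = -j/(ω·C) = 0 - j9.643e+04 Ω
Step 3 — Bridge requires nodal analysis (the Z5 bridge couples midpoints C and D, so the two paths cannot be reduced to a simple series/parallel combination). Setting node B to ground and injecting 1 A at node A, the 3-node admittance system at A, C, D solves to V_A = Z_AB = 0.2326 + j9.501 Ω = 9.504∠88.6° Ω.
Step 4 — Source phasor: V = 120∠0.0° V = 120 V.
Step 5 — Current: I = V / Z = 0.309 - j12.62 A = 12.63∠-88.6° A.
Step 6 — Complex power: S = V·I* = 37.08 + j1515 VA.
Step 7 — Real power: P = Re(S) = 37.08 W.
Step 8 — Reactive power: Q = Im(S) = 1515 VAR.
Step 9 — Apparent power: |S| = 1515 VA.
Step 10 — Power factor: PF = P/|S| = 0.02448 (lagging).

(a) P = 37.08 W  (b) Q = 1515 VAR  (c) S = 1515 VA  (d) PF = 0.02448 (lagging)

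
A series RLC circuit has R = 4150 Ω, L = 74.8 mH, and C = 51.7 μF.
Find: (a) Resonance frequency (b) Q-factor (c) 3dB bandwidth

Step 1 — Resonance: ω₀ = 1/√(LC) = 1/√(0.0748·5.17e-05) = 508.5 rad/s.
Step 2 — f₀ = ω₀/(2π) = 80.93 Hz.
Step 3 — Series Q: Q = ω₀L/R = 508.5·0.0748/4150 = 0.009166.
Step 4 — Bandwidth: Δω = ω₀/Q = 5.548e+04 rad/s; BW = Δω/(2π) = 8830 Hz.

(a) f₀ = 80.93 Hz  (b) Q = 0.009166  (c) BW = 8830 Hz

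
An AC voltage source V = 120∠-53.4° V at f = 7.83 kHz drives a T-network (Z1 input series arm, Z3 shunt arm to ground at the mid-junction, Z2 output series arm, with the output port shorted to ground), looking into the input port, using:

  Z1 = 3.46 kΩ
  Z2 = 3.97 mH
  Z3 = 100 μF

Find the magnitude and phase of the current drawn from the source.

Step 1 — Angular frequency: ω = 2π·f = 2π·7830 = 4.92e+04 rad/s.
Step 2 — Component impedances:
  Z1: Z = R = 3460 Ω
  Z2: Z = jωL = j·4.92e+04·0.00397 = 0 + j195.3 Ω
  Z3: Z = 1/(jωC) = -j/(ω·C) = 0 - j0.2033 Ω
Step 3 — With the output port shorted to ground, the output series arm Z2 runs from the junction to ground; the shunt arm Z3 also runs from the junction to ground. They appear in parallel: Z3 || Z2 = 0 - j0.2035 Ω.
Step 4 — Series with input arm Z1: Z_in = Z1 + (Z3 || Z2) = 3460 - j0.2035 Ω = 3460∠-0.0° Ω.
Step 5 — Source phasor: V = 120∠-53.4° V = 71.55 - j96.34 V.
Step 6 — Ohm's law: I = V / Z_total = (71.55 - j96.34) / (3460 - j0.2035) = 0.02068 - j0.02784 A.
Step 7 — Convert to polar: |I| = 0.03468 A, ∠I = -53.4°.

I = 0.03468∠-53.4° A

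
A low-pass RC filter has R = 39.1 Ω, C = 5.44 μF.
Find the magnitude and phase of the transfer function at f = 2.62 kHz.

Step 1 — Angular frequency: ω = 2π·2620 = 1.646e+04 rad/s.
Step 2 — Transfer function: H(jω) = 1/(1 + jωRC).
Step 3 — Denominator: 1 + jωRC = 1 + j·1.646e+04·39.1·5.44e-06 = 1 + j3.502.
Step 4 — H = 0.07541 - j0.2641.
Step 5 — Magnitude: |H| = 0.2746 (-11.2 dB); phase: φ = -74.1°.

|H| = 0.2746 (-11.2 dB), φ = -74.1°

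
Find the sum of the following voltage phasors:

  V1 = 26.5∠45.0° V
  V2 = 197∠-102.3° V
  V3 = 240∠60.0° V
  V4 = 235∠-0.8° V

Step 1 — Convert each phasor to rectangular form:
  V1 = 26.5·(cos(45.0°) + j·sin(45.0°)) = 18.74 + j18.74 V
  V2 = 197·(cos(-102.3°) + j·sin(-102.3°)) = -41.97 - j192.5 V
  V3 = 240·(cos(60.0°) + j·sin(60.0°)) = 120 + j207.8 V
  V4 = 235·(cos(-0.8°) + j·sin(-0.8°)) = 235 - j3.281 V
Step 2 — Sum components: V_total = 331.7 + j30.83 V.
Step 3 — Convert to polar: |V_total| = 333.2 V, ∠V_total = 5.3°.

V_total = 333.2∠5.3° V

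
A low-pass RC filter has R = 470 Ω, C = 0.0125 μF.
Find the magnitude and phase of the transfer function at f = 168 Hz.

Step 1 — Angular frequency: ω = 2π·168 = 1056 rad/s.
Step 2 — Transfer function: H(jω) = 1/(1 + jωRC).
Step 3 — Denominator: 1 + jωRC = 1 + j·1056·470·1.25e-08 = 1 + j0.006202.
Step 4 — H = 1 - j0.006201.
Step 5 — Magnitude: |H| = 1 (-0.0 dB); phase: φ = -0.4°.

|H| = 1 (-0.0 dB), φ = -0.4°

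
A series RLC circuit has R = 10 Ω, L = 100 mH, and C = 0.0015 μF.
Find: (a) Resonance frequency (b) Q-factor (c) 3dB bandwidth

Step 1 — Resonance: ω₀ = 1/√(LC) = 1/√(0.1·1.5e-09) = 8.165e+04 rad/s.
Step 2 — f₀ = ω₀/(2π) = 1.299e+04 Hz.
Step 3 — Series Q: Q = ω₀L/R = 8.165e+04·0.1/10 = 816.5.
Step 4 — Bandwidth: Δω = ω₀/Q = 100 rad/s; BW = Δω/(2π) = 15.92 Hz.

(a) f₀ = 1.299e+04 Hz  (b) Q = 816.5  (c) BW = 15.92 Hz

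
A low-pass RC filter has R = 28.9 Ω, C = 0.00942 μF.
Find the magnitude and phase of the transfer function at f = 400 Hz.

Step 1 — Angular frequency: ω = 2π·400 = 2513 rad/s.
Step 2 — Transfer function: H(jω) = 1/(1 + jωRC).
Step 3 — Denominator: 1 + jωRC = 1 + j·2513·28.9·9.42e-09 = 1 + j0.0006842.
Step 4 — H = 1 - j0.0006842.
Step 5 — Magnitude: |H| = 1 (-0.0 dB); phase: φ = -0.0°.

|H| = 1 (-0.0 dB), φ = -0.0°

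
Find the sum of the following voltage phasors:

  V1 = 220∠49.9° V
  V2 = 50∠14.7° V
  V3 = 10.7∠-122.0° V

Step 1 — Convert each phasor to rectangular form:
  V1 = 220·(cos(49.9°) + j·sin(49.9°)) = 141.7 + j168.3 V
  V2 = 50·(cos(14.7°) + j·sin(14.7°)) = 48.36 + j12.69 V
  V3 = 10.7·(cos(-122.0°) + j·sin(-122.0°)) = -5.67 - j9.074 V
Step 2 — Sum components: V_total = 184.4 + j171.9 V.
Step 3 — Convert to polar: |V_total| = 252.1 V, ∠V_total = 43.0°.

V_total = 252.1∠43.0° V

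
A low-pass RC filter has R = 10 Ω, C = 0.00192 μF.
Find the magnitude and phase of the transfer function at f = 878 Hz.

Step 1 — Angular frequency: ω = 2π·878 = 5517 rad/s.
Step 2 — Transfer function: H(jω) = 1/(1 + jωRC).
Step 3 — Denominator: 1 + jωRC = 1 + j·5517·10·1.92e-09 = 1 + j0.0001059.
Step 4 — H = 1 - j0.0001059.
Step 5 — Magnitude: |H| = 1 (-0.0 dB); phase: φ = -0.0°.

|H| = 1 (-0.0 dB), φ = -0.0°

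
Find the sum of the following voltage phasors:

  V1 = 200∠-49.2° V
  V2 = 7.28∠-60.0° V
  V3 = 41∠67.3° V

Step 1 — Convert each phasor to rectangular form:
  V1 = 200·(cos(-49.2°) + j·sin(-49.2°)) = 130.7 - j151.4 V
  V2 = 7.28·(cos(-60.0°) + j·sin(-60.0°)) = 3.64 - j6.305 V
  V3 = 41·(cos(67.3°) + j·sin(67.3°)) = 15.82 + j37.82 V
Step 2 — Sum components: V_total = 150.1 - j119.9 V.
Step 3 — Convert to polar: |V_total| = 192.1 V, ∠V_total = -38.6°.

V_total = 192.1∠-38.6° V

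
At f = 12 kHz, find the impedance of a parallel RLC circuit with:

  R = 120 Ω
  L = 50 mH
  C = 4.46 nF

Step 1 — Angular frequency: ω = 2π·f = 2π·1.2e+04 = 7.54e+04 rad/s.
Step 2 — Component impedances:
  R: Z = R = 120 Ω
  L: Z = jωL = j·7.54e+04·0.05 = 0 + j3770 Ω
  C: Z = 1/(jωC) = -j/(ω·C) = 0 - j2974 Ω
Step 3 — Parallel combination: 1/Z_total = 1/R + 1/L + 1/C; Z_total = 120 - j1.023 Ω = 120∠-0.5° Ω.

Z = 120 - j1.023 Ω = 120∠-0.5° Ω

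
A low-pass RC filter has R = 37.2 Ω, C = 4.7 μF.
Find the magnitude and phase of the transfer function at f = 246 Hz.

Step 1 — Angular frequency: ω = 2π·246 = 1546 rad/s.
Step 2 — Transfer function: H(jω) = 1/(1 + jωRC).
Step 3 — Denominator: 1 + jωRC = 1 + j·1546·37.2·4.7e-06 = 1 + j0.2702.
Step 4 — H = 0.9319 - j0.2519.
Step 5 — Magnitude: |H| = 0.9654 (-0.3 dB); phase: φ = -15.1°.

|H| = 0.9654 (-0.3 dB), φ = -15.1°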